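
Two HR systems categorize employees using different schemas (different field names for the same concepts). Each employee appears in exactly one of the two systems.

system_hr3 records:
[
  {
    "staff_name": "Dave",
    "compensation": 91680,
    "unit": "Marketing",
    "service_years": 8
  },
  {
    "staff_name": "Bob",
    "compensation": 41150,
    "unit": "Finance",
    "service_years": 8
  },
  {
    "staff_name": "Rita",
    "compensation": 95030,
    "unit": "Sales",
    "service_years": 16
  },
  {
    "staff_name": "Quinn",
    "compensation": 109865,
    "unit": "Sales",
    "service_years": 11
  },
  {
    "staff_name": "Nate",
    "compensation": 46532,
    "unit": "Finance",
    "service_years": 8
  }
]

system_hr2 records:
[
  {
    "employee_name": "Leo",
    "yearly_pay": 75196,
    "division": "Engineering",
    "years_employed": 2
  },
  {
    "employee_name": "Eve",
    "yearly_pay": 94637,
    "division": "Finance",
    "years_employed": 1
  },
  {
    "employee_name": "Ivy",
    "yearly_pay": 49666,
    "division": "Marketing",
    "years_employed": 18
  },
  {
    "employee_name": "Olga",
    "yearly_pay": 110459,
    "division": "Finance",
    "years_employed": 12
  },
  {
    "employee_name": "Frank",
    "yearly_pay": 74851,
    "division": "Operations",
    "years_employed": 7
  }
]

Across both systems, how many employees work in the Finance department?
4

Schema mapping: "unit" (system_hr3) = "division" (system_hr2) = department

Finance employees in system_hr3: 2
Finance employees in system_hr2: 2

Total in Finance: 2 + 2 = 4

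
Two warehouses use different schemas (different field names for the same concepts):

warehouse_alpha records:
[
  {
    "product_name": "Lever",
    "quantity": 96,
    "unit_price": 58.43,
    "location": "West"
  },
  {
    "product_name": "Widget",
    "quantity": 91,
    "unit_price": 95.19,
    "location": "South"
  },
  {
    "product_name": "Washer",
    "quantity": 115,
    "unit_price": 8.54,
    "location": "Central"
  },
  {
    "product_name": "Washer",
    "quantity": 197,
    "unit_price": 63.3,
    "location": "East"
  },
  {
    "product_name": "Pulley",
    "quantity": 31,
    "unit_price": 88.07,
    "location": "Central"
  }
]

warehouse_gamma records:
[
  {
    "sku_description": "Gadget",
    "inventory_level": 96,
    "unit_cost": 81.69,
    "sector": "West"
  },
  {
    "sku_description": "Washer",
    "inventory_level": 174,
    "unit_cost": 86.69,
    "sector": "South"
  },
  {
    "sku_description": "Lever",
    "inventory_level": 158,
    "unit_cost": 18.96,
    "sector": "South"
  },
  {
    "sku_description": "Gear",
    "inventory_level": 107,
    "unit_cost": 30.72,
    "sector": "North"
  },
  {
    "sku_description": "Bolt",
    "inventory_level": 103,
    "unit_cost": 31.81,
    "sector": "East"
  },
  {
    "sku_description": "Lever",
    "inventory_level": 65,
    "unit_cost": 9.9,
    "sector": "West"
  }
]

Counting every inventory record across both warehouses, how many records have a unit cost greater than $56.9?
6

Schema mapping: "unit_price" (warehouse_alpha) = "unit_cost" (warehouse_gamma) = unit cost

Records > $56.9 in warehouse_alpha: 4
Records > $56.9 in warehouse_gamma: 2

Total count: 4 + 2 = 6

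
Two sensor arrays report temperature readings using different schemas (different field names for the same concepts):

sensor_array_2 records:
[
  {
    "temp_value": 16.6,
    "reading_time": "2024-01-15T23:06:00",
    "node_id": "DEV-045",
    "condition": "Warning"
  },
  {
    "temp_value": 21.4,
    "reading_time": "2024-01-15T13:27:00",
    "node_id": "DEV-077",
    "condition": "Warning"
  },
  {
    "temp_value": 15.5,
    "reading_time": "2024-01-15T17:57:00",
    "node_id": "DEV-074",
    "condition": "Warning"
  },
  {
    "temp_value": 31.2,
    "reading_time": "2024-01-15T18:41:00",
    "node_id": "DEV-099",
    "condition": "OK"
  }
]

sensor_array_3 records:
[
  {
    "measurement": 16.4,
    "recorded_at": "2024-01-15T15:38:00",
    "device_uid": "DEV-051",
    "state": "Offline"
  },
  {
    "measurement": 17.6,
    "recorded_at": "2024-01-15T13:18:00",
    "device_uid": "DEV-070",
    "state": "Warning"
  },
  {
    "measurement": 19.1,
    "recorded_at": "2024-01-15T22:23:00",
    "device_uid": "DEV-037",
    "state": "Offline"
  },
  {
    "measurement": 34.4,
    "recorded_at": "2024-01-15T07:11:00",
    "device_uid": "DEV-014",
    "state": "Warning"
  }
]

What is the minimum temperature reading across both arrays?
15.5

Schema mapping: "temp_value" (sensor_array_2) = "measurement" (sensor_array_3) = temperature reading

Minimum in sensor_array_2: 15.5
Minimum in sensor_array_3: 16.4

Overall minimum: min(15.5, 16.4) = 15.5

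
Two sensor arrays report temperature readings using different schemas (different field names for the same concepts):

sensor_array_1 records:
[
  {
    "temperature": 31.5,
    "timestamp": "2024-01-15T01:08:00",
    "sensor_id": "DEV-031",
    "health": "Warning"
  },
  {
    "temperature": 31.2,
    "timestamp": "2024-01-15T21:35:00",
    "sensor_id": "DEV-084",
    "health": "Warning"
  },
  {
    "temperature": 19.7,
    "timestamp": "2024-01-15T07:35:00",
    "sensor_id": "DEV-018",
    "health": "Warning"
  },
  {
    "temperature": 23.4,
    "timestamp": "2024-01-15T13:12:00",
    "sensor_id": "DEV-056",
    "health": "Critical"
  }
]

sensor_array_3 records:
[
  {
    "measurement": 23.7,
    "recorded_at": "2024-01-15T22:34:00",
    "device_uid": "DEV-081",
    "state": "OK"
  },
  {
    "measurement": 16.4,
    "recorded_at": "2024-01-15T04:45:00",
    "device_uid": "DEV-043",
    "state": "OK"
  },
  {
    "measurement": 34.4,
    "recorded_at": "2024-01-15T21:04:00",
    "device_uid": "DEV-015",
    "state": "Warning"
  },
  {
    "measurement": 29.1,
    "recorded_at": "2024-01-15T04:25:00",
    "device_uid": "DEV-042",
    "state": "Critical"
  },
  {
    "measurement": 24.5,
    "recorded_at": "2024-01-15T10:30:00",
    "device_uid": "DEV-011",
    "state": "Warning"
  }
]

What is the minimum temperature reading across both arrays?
16.4

Schema mapping: "temperature" (sensor_array_1) = "measurement" (sensor_array_3) = temperature reading

Minimum in sensor_array_1: 19.7
Minimum in sensor_array_3: 16.4

Overall minimum: min(19.7, 16.4) = 16.4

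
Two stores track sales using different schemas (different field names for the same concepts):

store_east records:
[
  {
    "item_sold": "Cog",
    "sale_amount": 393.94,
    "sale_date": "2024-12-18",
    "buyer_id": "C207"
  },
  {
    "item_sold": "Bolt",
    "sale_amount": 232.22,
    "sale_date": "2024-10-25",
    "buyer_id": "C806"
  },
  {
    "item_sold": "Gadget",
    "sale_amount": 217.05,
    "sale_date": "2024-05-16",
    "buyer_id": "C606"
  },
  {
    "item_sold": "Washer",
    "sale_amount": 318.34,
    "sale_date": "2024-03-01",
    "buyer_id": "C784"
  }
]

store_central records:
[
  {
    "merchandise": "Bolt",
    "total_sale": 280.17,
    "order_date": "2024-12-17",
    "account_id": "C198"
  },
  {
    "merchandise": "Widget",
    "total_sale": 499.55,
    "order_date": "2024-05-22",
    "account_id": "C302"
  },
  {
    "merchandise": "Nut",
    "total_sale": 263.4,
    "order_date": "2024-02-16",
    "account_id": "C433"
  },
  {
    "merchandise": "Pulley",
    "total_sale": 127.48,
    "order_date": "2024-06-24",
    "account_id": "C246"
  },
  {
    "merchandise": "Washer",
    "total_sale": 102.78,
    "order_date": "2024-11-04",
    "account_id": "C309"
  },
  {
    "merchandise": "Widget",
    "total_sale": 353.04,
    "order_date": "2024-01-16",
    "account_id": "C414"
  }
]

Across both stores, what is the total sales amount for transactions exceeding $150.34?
2557.71

Schema mapping: "sale_amount" (store_east) = "total_sale" (store_central) = sale amount

Sum of sales > $150.34 in store_east: 1161.55
Sum of sales > $150.34 in store_central: 1396.16

Total: 1161.55 + 1396.16 = 2557.71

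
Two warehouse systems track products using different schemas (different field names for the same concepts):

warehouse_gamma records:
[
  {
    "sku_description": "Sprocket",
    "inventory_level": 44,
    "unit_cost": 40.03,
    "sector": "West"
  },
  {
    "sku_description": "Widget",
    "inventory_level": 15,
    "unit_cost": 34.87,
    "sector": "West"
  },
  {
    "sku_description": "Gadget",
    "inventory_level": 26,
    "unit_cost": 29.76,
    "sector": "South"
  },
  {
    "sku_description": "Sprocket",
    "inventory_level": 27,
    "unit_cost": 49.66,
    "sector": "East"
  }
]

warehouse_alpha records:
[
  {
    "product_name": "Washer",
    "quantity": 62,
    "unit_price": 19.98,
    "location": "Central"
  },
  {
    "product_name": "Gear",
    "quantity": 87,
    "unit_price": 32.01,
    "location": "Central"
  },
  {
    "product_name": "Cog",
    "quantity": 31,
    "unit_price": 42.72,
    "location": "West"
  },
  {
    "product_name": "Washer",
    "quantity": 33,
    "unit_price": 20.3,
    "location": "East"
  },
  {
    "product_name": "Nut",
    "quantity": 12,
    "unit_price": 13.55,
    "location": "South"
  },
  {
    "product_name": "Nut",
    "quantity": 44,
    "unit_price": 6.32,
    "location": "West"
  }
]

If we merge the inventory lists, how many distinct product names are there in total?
7

Schema mapping: "sku_description" (warehouse_gamma) = "product_name" (warehouse_alpha) = product name

Products in warehouse_gamma: ['Gadget', 'Sprocket', 'Widget']
Products in warehouse_alpha: ['Cog', 'Gear', 'Nut', 'Washer']

Union (unique products): ['Cog', 'Gadget', 'Gear', 'Nut', 'Sprocket', 'Washer', 'Widget']
Count: 7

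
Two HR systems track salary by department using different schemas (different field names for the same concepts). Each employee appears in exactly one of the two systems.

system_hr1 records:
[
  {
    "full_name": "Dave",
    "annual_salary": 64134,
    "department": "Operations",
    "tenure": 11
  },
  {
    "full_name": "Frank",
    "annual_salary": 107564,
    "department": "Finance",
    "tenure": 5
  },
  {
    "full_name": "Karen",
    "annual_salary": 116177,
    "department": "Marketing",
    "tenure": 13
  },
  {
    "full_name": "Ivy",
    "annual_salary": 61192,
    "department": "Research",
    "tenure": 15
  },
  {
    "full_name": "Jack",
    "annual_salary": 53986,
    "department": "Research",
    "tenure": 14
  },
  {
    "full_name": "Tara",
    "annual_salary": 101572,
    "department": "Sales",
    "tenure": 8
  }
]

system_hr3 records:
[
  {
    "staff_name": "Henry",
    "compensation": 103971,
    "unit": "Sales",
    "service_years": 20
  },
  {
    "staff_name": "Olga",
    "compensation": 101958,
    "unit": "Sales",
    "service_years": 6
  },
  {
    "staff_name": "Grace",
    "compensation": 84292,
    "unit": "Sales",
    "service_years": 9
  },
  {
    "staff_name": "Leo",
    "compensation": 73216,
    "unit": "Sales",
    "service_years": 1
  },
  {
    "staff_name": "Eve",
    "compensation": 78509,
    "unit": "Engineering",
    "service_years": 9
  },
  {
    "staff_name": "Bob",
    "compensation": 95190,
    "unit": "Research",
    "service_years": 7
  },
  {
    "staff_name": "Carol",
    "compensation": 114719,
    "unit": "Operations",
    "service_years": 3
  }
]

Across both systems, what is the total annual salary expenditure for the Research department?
210368

Schema mappings:
- "department" (system_hr1) = "unit" (system_hr3) = department
- "annual_salary" (system_hr1) = "compensation" (system_hr3) = salary

Research salaries from system_hr1: 115178
Research salaries from system_hr3: 95190

Total: 115178 + 95190 = 210368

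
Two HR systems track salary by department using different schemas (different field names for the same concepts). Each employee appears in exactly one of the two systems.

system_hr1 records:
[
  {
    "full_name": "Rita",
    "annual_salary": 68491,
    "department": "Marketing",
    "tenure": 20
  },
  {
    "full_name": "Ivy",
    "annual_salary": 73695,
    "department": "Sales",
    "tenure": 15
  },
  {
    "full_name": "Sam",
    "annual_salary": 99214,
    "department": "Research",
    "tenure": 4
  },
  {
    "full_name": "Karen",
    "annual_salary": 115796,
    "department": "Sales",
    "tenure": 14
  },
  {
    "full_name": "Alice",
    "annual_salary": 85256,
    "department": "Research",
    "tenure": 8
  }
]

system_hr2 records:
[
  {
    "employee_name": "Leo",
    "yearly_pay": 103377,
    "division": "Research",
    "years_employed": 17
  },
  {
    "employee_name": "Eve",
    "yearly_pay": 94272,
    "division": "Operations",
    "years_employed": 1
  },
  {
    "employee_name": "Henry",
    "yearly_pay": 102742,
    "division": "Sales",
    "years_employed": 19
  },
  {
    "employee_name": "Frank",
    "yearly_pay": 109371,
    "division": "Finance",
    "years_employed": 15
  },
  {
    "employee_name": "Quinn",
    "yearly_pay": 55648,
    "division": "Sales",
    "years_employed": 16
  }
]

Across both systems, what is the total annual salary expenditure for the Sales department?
347881

Schema mappings:
- "department" (system_hr1) = "division" (system_hr2) = department
- "annual_salary" (system_hr1) = "yearly_pay" (system_hr2) = salary

Sales salaries from system_hr1: 189491
Sales salaries from system_hr2: 158390

Total: 189491 + 158390 = 347881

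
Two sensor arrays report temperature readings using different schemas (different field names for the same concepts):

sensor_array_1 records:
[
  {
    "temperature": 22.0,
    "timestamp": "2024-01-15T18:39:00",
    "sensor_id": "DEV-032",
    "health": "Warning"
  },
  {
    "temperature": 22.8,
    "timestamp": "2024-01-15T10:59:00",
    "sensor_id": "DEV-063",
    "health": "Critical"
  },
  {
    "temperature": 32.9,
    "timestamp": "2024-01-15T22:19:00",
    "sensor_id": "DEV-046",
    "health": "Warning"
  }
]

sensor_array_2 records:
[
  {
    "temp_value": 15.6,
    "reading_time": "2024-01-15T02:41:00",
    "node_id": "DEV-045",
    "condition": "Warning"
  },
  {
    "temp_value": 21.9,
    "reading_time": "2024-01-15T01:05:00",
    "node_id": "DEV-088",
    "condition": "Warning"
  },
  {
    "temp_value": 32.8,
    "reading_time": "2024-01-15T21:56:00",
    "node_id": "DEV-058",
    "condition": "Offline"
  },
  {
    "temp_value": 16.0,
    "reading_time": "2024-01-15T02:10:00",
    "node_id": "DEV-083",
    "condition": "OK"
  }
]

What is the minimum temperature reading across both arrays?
15.6

Schema mapping: "temperature" (sensor_array_1) = "temp_value" (sensor_array_2) = temperature reading

Minimum in sensor_array_1: 22.0
Minimum in sensor_array_2: 15.6

Overall minimum: min(22.0, 15.6) = 15.6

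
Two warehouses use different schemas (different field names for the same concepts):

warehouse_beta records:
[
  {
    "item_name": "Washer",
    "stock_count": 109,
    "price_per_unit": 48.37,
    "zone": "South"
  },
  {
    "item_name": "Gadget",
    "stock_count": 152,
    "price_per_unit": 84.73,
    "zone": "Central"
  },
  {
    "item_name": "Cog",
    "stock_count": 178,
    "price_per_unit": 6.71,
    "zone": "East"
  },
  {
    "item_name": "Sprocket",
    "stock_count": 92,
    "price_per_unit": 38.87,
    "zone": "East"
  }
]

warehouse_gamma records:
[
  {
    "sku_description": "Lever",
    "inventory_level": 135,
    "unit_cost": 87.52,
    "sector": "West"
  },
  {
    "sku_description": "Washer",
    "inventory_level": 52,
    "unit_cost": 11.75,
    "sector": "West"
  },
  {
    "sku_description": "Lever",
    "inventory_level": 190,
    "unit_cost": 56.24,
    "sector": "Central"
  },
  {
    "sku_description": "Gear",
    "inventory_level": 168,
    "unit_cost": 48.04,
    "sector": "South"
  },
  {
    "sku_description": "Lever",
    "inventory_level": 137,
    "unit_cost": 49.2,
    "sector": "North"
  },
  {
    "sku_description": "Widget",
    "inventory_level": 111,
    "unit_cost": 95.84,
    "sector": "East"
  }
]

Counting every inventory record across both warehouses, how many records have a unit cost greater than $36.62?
8

Schema mapping: "price_per_unit" (warehouse_beta) = "unit_cost" (warehouse_gamma) = unit cost

Records > $36.62 in warehouse_beta: 3
Records > $36.62 in warehouse_gamma: 5

Total count: 3 + 5 = 8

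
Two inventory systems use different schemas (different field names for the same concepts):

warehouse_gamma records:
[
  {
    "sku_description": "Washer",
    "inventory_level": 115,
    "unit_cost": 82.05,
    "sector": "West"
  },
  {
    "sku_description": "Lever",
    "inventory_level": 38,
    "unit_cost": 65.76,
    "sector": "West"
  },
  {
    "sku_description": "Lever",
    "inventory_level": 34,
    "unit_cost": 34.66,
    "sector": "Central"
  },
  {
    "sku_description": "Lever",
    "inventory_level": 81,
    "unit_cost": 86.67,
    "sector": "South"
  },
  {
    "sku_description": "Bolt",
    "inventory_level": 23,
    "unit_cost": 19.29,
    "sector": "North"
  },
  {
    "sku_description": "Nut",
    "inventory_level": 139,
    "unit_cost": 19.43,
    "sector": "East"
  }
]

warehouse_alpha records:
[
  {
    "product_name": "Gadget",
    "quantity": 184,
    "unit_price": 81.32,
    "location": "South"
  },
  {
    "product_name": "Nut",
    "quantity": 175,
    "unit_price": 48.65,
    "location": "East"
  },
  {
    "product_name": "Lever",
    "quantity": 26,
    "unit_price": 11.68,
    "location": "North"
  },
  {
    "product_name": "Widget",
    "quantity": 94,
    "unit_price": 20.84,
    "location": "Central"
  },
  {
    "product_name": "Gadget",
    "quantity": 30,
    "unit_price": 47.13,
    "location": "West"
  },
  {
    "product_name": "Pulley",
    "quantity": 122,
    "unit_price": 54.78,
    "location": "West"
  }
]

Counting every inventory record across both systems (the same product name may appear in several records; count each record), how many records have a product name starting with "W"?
2

Schema mapping: "sku_description" (warehouse_gamma) = "product_name" (warehouse_alpha) = product name

Records with product name starting with "W" in warehouse_gamma: 1
Records with product name starting with "W" in warehouse_alpha: 1

Total: 1 + 1 = 2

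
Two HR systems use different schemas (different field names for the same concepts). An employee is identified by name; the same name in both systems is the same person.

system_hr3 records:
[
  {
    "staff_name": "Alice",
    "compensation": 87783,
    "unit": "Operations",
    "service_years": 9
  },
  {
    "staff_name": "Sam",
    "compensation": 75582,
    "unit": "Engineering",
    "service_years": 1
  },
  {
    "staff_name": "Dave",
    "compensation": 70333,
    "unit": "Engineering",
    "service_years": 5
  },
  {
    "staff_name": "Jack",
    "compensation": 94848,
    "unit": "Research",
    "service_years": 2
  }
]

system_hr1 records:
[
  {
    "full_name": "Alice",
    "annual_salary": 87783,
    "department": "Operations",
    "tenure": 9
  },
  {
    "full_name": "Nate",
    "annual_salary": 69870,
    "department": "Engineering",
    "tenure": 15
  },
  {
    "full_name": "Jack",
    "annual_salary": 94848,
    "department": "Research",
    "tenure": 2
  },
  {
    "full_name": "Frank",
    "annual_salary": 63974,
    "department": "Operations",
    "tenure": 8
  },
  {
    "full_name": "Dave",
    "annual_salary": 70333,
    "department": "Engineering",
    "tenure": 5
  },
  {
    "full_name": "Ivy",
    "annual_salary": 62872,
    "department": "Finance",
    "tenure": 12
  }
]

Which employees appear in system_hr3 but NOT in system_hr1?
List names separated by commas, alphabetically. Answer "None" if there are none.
Sam

Schema mapping: "staff_name" (system_hr3) = "full_name" (system_hr1) = employee name

Names in system_hr3: ['Alice', 'Dave', 'Jack', 'Sam']
Names in system_hr1: ['Alice', 'Dave', 'Frank', 'Ivy', 'Jack', 'Nate']

In system_hr3 but not system_hr1: ['Sam']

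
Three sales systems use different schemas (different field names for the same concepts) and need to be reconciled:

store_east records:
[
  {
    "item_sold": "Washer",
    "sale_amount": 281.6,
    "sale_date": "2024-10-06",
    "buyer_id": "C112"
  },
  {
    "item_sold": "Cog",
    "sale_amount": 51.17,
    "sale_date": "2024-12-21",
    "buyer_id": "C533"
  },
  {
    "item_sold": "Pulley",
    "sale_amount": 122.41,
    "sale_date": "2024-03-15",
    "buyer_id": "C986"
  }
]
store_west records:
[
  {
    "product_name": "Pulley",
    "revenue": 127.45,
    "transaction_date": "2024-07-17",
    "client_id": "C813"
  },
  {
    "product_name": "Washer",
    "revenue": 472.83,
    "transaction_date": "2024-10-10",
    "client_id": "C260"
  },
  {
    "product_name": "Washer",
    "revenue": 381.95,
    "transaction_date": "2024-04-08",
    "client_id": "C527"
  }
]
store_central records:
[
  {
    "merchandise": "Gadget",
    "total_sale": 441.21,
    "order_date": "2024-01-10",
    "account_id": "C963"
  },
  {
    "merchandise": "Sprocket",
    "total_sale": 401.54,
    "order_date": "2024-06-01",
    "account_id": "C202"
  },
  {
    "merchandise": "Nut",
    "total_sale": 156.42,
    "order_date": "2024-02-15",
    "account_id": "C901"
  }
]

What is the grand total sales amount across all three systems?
2436.58

Schema reconciliation - all amount fields map to sale amount:

store_east (sale_amount): 455.18
store_west (revenue): 982.23
store_central (total_sale): 999.17

Grand total: 2436.58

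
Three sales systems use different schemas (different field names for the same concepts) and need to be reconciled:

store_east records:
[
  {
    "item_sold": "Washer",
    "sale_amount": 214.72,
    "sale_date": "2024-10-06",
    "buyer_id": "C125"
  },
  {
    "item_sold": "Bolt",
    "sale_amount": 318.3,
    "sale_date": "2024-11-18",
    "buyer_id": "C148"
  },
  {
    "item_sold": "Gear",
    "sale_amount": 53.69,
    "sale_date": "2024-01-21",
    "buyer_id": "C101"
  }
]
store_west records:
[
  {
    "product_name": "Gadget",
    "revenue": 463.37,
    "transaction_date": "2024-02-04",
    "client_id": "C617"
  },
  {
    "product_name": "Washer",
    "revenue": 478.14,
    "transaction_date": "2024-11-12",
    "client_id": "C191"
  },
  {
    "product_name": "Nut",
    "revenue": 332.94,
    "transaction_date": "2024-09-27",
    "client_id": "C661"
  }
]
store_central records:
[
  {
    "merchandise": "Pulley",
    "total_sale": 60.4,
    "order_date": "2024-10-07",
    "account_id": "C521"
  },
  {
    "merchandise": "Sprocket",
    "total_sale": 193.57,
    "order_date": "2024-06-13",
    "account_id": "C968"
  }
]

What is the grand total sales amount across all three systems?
2115.13

Schema reconciliation - all amount fields map to sale amount:

store_east (sale_amount): 586.71
store_west (revenue): 1274.45
store_central (total_sale): 253.97

Grand total: 2115.13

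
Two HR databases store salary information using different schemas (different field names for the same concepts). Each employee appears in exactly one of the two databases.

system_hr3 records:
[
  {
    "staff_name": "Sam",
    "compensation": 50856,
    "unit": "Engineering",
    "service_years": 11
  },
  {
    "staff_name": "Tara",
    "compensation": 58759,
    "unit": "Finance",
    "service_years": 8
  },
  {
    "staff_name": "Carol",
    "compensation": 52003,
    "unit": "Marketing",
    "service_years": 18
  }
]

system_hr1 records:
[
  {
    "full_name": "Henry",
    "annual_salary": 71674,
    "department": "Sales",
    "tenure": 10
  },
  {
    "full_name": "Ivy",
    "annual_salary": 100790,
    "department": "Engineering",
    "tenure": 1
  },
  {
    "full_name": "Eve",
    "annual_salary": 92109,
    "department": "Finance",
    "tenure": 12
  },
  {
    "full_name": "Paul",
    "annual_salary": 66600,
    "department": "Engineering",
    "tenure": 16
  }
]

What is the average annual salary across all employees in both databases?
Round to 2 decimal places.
70398.71

Schema mapping: "compensation" (system_hr3) = "annual_salary" (system_hr1) = annual salary

All salaries: [50856, 58759, 52003, 71674, 100790, 92109, 66600]
Sum: 492791
Count: 7
Average: 492791 / 7 = 70398.71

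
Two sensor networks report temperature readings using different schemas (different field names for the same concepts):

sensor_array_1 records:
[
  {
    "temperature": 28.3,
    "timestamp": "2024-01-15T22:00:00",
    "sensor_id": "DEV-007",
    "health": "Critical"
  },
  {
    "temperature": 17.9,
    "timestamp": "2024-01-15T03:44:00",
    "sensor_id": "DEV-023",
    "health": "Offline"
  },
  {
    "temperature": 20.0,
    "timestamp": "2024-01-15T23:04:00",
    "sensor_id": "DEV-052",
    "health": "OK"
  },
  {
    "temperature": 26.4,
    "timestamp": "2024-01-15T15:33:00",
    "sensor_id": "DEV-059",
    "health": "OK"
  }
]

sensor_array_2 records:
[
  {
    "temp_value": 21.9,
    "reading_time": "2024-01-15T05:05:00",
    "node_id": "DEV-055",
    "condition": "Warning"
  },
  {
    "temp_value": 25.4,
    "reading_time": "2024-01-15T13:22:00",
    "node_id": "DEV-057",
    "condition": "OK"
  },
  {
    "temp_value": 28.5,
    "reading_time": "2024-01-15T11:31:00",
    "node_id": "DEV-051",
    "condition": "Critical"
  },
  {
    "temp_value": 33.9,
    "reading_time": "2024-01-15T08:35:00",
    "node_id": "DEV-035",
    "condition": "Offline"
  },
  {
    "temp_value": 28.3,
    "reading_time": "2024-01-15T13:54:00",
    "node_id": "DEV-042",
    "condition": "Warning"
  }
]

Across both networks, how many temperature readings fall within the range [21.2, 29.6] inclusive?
6

Schema mapping: "temperature" (sensor_array_1) = "temp_value" (sensor_array_2) = temperature

Readings in [21.2, 29.6] from sensor_array_1: 2
Readings in [21.2, 29.6] from sensor_array_2: 4

Total count: 2 + 4 = 6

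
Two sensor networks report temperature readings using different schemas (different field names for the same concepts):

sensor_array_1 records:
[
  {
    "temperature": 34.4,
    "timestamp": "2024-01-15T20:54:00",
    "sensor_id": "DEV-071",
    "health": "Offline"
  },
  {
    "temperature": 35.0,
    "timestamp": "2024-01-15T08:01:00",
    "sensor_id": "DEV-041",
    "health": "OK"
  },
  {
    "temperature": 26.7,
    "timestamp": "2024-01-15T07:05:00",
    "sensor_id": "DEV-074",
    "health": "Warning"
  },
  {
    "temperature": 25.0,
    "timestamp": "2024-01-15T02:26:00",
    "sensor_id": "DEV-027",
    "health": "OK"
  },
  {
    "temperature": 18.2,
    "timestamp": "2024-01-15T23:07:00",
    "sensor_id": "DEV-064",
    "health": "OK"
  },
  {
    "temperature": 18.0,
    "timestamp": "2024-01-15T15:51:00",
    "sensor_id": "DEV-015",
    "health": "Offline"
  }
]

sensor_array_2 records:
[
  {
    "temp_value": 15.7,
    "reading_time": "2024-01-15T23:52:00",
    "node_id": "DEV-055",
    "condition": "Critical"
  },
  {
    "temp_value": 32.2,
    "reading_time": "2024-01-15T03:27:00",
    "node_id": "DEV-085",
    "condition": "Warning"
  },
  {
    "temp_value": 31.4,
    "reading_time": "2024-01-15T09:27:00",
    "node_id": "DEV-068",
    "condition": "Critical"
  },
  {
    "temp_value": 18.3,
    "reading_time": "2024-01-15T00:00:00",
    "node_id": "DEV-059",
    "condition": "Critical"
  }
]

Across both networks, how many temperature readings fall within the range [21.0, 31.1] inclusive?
2

Schema mapping: "temperature" (sensor_array_1) = "temp_value" (sensor_array_2) = temperature

Readings in [21.0, 31.1] from sensor_array_1: 2
Readings in [21.0, 31.1] from sensor_array_2: 0

Total count: 2 + 0 = 2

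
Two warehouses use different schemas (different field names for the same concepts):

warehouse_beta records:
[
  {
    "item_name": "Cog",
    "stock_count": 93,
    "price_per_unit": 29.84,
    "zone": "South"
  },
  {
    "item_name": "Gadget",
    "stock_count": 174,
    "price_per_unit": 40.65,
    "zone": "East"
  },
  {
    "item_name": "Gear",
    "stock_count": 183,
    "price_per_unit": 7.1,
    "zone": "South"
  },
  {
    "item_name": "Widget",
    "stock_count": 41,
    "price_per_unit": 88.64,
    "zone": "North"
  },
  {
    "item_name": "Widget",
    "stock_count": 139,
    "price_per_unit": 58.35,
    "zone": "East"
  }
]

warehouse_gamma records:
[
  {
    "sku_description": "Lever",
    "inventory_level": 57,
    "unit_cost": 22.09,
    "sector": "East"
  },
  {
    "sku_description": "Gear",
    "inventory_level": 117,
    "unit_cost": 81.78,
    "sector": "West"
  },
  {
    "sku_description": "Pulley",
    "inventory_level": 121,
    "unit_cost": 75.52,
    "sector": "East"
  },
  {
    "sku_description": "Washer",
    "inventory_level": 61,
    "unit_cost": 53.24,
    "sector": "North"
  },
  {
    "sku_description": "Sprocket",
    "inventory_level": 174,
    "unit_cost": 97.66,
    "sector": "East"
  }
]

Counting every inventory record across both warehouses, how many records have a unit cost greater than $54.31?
5

Schema mapping: "price_per_unit" (warehouse_beta) = "unit_cost" (warehouse_gamma) = unit cost

Records > $54.31 in warehouse_beta: 2
Records > $54.31 in warehouse_gamma: 3

Total count: 2 + 3 = 5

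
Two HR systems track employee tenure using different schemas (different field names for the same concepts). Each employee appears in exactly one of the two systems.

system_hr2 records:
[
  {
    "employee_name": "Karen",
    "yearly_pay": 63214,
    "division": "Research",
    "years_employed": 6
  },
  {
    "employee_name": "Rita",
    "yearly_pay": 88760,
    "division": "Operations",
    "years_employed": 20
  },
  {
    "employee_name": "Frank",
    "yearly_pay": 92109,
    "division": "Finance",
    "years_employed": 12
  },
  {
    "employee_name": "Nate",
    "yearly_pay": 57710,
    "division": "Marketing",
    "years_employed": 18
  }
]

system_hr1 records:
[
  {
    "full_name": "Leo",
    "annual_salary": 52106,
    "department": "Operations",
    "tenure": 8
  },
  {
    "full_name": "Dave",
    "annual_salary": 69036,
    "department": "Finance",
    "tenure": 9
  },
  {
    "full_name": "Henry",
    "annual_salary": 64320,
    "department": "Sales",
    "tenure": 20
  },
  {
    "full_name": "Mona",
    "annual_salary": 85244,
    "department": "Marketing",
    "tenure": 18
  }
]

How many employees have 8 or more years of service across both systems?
7

Reconcile schemas: "years_employed" (system_hr2) = "tenure" (system_hr1) = years of service

From system_hr2: 3 employees with >= 8 years
From system_hr1: 4 employees with >= 8 years

Total: 3 + 4 = 7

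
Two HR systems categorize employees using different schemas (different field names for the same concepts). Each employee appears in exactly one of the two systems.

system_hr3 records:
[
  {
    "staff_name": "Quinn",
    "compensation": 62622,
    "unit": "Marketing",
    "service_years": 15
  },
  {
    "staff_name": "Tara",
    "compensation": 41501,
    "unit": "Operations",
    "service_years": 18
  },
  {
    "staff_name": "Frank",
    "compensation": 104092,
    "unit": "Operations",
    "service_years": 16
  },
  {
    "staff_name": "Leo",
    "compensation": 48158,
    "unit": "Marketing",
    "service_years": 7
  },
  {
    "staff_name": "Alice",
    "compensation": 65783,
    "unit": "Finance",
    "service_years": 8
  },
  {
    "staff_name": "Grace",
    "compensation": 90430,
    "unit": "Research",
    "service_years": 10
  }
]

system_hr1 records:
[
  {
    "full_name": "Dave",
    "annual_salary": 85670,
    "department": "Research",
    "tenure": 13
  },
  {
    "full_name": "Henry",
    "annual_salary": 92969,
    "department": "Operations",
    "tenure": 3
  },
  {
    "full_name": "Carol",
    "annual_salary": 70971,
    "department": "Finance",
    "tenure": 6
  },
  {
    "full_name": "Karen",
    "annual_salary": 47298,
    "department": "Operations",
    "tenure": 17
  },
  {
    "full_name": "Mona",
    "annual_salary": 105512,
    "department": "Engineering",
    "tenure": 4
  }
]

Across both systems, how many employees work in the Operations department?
4

Schema mapping: "unit" (system_hr3) = "department" (system_hr1) = department

Operations employees in system_hr3: 2
Operations employees in system_hr1: 2

Total in Operations: 2 + 2 = 4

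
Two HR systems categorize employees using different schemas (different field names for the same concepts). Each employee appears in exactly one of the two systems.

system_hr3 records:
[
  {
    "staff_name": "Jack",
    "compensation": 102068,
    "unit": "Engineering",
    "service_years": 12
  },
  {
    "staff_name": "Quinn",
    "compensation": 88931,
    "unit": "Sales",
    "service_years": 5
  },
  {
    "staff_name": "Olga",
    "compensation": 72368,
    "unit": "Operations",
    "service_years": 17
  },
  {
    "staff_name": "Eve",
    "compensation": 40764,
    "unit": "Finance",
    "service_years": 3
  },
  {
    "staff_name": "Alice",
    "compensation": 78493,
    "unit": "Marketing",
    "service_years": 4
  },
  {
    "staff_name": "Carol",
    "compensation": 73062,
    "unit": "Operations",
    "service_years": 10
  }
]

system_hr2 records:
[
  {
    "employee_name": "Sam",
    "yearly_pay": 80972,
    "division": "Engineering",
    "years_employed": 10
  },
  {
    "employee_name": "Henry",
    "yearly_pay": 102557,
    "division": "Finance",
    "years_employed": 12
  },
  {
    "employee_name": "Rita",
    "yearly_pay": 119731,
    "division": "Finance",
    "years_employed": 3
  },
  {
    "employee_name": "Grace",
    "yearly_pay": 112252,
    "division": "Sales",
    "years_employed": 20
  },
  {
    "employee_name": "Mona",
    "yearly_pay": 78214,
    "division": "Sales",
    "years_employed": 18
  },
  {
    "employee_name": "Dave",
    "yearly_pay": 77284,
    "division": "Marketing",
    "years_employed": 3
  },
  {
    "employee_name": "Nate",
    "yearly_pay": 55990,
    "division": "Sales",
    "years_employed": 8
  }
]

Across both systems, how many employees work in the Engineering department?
2

Schema mapping: "unit" (system_hr3) = "division" (system_hr2) = department

Engineering employees in system_hr3: 1
Engineering employees in system_hr2: 1

Total in Engineering: 1 + 1 = 2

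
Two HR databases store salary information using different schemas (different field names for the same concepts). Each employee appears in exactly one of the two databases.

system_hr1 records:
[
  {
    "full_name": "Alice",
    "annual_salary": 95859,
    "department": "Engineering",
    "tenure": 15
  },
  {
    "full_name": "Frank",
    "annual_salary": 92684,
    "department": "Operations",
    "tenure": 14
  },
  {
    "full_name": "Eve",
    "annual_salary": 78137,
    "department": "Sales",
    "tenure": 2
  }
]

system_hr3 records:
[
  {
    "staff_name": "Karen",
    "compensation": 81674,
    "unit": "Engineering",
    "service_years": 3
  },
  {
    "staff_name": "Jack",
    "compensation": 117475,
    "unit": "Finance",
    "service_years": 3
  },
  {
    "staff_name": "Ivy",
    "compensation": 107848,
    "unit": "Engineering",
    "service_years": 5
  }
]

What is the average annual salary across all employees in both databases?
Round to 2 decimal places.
95612.83

Schema mapping: "annual_salary" (system_hr1) = "compensation" (system_hr3) = annual salary

All salaries: [95859, 92684, 78137, 81674, 117475, 107848]
Sum: 573677
Count: 6
Average: 573677 / 6 = 95612.83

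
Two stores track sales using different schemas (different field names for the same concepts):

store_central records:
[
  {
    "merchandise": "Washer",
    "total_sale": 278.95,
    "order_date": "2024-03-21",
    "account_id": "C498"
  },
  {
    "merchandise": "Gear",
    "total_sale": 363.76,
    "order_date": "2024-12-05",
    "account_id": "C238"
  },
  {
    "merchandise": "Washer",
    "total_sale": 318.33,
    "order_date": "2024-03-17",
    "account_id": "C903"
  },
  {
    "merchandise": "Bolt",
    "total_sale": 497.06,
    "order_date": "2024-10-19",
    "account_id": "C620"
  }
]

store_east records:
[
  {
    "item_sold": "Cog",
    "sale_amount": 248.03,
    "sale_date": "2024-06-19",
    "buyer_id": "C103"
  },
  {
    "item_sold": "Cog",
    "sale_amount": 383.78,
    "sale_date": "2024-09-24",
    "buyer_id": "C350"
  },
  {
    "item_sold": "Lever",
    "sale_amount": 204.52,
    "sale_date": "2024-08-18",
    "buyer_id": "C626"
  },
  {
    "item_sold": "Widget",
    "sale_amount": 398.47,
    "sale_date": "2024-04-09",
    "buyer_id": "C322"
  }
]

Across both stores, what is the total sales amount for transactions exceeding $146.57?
2692.9

Schema mapping: "total_sale" (store_central) = "sale_amount" (store_east) = sale amount

Sum of sales > $146.57 in store_central: 1458.1
Sum of sales > $146.57 in store_east: 1234.8

Total: 1458.1 + 1234.8 = 2692.9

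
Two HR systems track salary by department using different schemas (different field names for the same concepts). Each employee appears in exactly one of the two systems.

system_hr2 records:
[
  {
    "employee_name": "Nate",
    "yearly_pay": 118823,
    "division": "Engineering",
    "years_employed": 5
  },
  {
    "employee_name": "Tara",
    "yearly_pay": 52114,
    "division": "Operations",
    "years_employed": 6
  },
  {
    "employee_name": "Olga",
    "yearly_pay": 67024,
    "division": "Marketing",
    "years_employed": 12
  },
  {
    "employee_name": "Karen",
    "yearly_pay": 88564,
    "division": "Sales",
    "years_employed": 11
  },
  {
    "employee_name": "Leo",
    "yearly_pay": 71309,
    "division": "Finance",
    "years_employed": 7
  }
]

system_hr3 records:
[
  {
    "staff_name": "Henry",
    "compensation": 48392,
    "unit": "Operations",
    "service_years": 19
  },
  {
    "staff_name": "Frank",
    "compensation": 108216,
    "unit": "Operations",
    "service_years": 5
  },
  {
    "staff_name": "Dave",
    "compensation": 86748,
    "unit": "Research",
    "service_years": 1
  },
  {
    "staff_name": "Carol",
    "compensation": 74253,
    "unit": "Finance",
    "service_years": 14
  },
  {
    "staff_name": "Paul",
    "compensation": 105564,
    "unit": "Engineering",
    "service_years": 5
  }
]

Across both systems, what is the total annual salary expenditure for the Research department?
86748

Schema mappings:
- "division" (system_hr2) = "unit" (system_hr3) = department
- "yearly_pay" (system_hr2) = "compensation" (system_hr3) = salary

Research salaries from system_hr2: 0
Research salaries from system_hr3: 86748

Total: 0 + 86748 = 86748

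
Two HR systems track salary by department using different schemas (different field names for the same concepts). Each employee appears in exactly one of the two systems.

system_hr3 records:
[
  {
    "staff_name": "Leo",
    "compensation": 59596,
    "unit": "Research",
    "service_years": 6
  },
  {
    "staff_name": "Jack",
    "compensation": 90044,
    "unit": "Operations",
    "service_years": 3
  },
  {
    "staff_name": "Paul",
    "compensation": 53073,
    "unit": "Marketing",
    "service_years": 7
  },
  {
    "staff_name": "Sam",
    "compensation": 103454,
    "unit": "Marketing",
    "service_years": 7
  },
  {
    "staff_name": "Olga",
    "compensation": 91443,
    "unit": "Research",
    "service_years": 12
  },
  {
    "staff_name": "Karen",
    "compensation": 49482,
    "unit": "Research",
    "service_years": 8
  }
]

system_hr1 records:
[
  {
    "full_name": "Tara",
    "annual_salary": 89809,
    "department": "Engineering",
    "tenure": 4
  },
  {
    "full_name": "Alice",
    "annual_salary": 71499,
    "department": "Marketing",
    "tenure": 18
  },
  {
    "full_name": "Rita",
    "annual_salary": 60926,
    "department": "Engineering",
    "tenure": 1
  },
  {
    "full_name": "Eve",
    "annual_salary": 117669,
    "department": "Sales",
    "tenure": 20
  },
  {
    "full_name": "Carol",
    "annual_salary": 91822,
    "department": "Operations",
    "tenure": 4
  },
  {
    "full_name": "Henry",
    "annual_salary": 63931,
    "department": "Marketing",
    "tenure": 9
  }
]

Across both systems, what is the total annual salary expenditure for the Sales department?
117669

Schema mappings:
- "unit" (system_hr3) = "department" (system_hr1) = department
- "compensation" (system_hr3) = "annual_salary" (system_hr1) = salary

Sales salaries from system_hr3: 0
Sales salaries from system_hr1: 117669

Total: 0 + 117669 = 117669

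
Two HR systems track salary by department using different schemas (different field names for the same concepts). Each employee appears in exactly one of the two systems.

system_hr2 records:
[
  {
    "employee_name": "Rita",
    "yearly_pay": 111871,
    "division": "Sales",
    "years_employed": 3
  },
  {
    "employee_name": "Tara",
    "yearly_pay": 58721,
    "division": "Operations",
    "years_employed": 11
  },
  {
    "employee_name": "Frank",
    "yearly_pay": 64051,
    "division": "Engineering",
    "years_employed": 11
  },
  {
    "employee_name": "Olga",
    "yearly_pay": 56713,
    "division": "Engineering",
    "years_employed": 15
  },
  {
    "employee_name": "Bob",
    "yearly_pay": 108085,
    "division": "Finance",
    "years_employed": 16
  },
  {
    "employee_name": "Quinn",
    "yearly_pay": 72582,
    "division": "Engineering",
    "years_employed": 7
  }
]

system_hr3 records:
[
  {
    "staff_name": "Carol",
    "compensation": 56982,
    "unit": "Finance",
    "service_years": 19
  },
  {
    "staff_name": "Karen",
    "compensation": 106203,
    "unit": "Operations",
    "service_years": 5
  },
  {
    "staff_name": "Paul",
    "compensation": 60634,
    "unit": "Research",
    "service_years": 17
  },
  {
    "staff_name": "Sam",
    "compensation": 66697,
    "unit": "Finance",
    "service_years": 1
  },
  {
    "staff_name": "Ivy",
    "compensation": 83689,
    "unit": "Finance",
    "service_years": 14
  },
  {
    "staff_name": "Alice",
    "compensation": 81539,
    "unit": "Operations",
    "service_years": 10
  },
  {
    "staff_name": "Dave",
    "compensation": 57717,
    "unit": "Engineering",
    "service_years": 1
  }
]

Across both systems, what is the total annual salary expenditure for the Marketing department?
0

Schema mappings:
- "division" (system_hr2) = "unit" (system_hr3) = department
- "yearly_pay" (system_hr2) = "compensation" (system_hr3) = salary

Marketing salaries from system_hr2: 0
Marketing salaries from system_hr3: 0

Total: 0 + 0 = 0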